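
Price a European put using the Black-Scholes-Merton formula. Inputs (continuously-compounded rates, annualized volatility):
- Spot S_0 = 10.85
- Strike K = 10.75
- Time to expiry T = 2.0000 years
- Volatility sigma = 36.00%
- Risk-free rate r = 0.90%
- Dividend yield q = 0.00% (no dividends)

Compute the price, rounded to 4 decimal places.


Answer: Price = 2.0080

Derivation:
d1 = (ln(S/K) + (r - q + 0.5*sigma^2) * T) / (sigma * sqrt(T)) = 0.30810081
d2 = d1 - sigma * sqrt(T) = -0.20101607
exp(-rT) = 0.98216103; exp(-qT) = 1.00000000
P = K * exp(-rT) * N(-d2) - S_0 * exp(-qT) * N(-d1)
N(-d1) = 0.37900281; N(-d2) = 0.57965700
P = 10.7500 * 0.98216103 * 0.57965700 - 10.8500 * 1.00000000 * 0.37900281 = 2.0080


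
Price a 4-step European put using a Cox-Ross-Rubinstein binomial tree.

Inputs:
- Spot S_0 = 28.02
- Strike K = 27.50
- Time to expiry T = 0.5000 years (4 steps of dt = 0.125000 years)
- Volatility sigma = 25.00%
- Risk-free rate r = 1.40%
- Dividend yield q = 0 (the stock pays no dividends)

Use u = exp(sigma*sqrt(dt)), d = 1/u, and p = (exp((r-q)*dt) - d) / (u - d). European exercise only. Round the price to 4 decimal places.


dt = T/N = 0.125000
u = exp(sigma*sqrt(dt)) = 1.092412; d = 1/u = 0.915405
p = (exp((r-q)*dt) - d) / (u - d) = 0.487813
Discount per step: exp(-r*dt) = 0.998252
Stock lattice S(k, i) with i counting down-moves:
  k=0: S(0,0) = 28.0200
  k=1: S(1,0) = 30.6094; S(1,1) = 25.6497
  k=2: S(2,0) = 33.4381; S(2,1) = 28.0200; S(2,2) = 23.4798
  k=3: S(3,0) = 36.5282; S(3,1) = 30.6094; S(3,2) = 25.6497; S(3,3) = 21.4936
  k=4: S(4,0) = 39.9038; S(4,1) = 33.4381; S(4,2) = 28.0200; S(4,3) = 23.4798; S(4,4) = 19.6753
Terminal payoffs V(N, i) = max(K - S_T, 0):
  V(4,0) = 0.000000; V(4,1) = 0.000000; V(4,2) = 0.000000; V(4,3) = 4.020168; V(4,4) = 7.824678
Backward induction: V(k, i) = exp(-r*dt) * [p * V(k+1, i) + (1-p) * V(k+1, i+1)].
  V(3,0) = exp(-r*dt) * [p*0.000000 + (1-p)*0.000000] = 0.000000
  V(3,1) = exp(-r*dt) * [p*0.000000 + (1-p)*0.000000] = 0.000000
  V(3,2) = exp(-r*dt) * [p*0.000000 + (1-p)*4.020168] = 2.055479
  V(3,3) = exp(-r*dt) * [p*4.020168 + (1-p)*7.824678] = 5.958354
  V(2,0) = exp(-r*dt) * [p*0.000000 + (1-p)*0.000000] = 0.000000
  V(2,1) = exp(-r*dt) * [p*0.000000 + (1-p)*2.055479] = 1.050950
  V(2,2) = exp(-r*dt) * [p*2.055479 + (1-p)*5.958354] = 4.047394
  V(1,0) = exp(-r*dt) * [p*0.000000 + (1-p)*1.050950] = 0.537342
  V(1,1) = exp(-r*dt) * [p*1.050950 + (1-p)*4.047394] = 2.581170
  V(0,0) = exp(-r*dt) * [p*0.537342 + (1-p)*2.581170] = 1.581395

Answer: Price = V(0,0) = 1.5814


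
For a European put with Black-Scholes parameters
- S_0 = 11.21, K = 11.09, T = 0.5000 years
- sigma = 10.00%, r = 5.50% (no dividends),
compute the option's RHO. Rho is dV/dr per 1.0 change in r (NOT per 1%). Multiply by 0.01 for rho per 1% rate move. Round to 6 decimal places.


d1 = 0.5764678943; d2 = 0.5057572162
phi(d1) = 0.3378692983; exp(-qT) = 1.0000000000; exp(-rT) = 0.9728746826
N(-d2) = 0.3065135482
Rho = -K*T*exp(-rT)*N(-d2) = -11.0900 * 0.5000 * 0.9728746826 * 0.3065135482 = -1.653515

Answer: Rho = -1.653515


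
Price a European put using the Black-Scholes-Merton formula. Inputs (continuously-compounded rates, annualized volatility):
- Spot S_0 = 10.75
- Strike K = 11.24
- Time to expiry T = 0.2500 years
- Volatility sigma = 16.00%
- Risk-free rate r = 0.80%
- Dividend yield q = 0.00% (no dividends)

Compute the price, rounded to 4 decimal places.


d1 = (ln(S/K) + (r - q + 0.5*sigma^2) * T) / (sigma * sqrt(T)) = -0.49216362
d2 = d1 - sigma * sqrt(T) = -0.57216362
exp(-rT) = 0.99800200; exp(-qT) = 1.00000000
P = K * exp(-rT) * N(-d2) - S_0 * exp(-qT) * N(-d1)
N(-d1) = 0.68869816; N(-d2) = 0.71639444
P = 11.2400 * 0.99800200 * 0.71639444 - 10.7500 * 1.00000000 * 0.68869816 = 0.6327

Answer: Price = 0.6327


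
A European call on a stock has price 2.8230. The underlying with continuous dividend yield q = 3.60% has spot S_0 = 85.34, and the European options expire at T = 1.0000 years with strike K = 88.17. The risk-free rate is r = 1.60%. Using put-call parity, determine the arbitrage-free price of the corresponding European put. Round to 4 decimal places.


Answer: Put price = 7.2711

Derivation:
Put-call parity: C - P = S_0 * exp(-qT) - K * exp(-rT).
S_0 * exp(-qT) = 85.3400 * 0.96464029 = 82.32240265
K * exp(-rT) = 88.1700 * 0.98412732 = 86.77050581
P = C - S*exp(-qT) + K*exp(-rT)
P = 2.8230 - 82.32240265 + 86.77050581 = 7.2711


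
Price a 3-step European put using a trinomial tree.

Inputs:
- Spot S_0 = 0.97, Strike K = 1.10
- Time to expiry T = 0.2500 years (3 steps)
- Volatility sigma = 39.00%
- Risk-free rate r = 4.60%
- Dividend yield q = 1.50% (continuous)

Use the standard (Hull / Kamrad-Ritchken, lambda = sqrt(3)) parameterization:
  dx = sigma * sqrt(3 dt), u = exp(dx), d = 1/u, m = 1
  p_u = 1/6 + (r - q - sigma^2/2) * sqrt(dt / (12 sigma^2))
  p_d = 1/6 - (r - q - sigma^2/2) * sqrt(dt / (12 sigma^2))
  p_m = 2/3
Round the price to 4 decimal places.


dt = T/N = 0.083333; dx = sigma*sqrt(3*dt) = 0.195000
u = exp(dx) = 1.215311; d = 1/u = 0.822835
p_u = 0.157041, p_m = 0.666667, p_d = 0.176293
Discount per step: exp(-r*dt) = 0.996174
Stock lattice S(k, j) with j the centered position index:
  k=0: S(0,+0) = 0.9700
  k=1: S(1,-1) = 0.7981; S(1,+0) = 0.9700; S(1,+1) = 1.1789
  k=2: S(2,-2) = 0.6567; S(2,-1) = 0.7981; S(2,+0) = 0.9700; S(2,+1) = 1.1789; S(2,+2) = 1.4327
  k=3: S(3,-3) = 0.5404; S(3,-2) = 0.6567; S(3,-1) = 0.7981; S(3,+0) = 0.9700; S(3,+1) = 1.1789; S(3,+2) = 1.4327; S(3,+3) = 1.7411
Terminal payoffs V(N, j) = max(K - S_T, 0):
  V(3,-3) = 0.559607; V(3,-2) = 0.443255; V(3,-1) = 0.301850; V(3,+0) = 0.130000; V(3,+1) = 0.000000; V(3,+2) = 0.000000; V(3,+3) = 0.000000
Backward induction: V(k, j) = exp(-r*dt) * [p_u * V(k+1, j+1) + p_m * V(k+1, j) + p_d * V(k+1, j-1)]
  V(2,-2) = exp(-r*dt) * [p_u*0.301850 + p_m*0.443255 + p_d*0.559607] = 0.439871
  V(2,-1) = exp(-r*dt) * [p_u*0.130000 + p_m*0.301850 + p_d*0.443255] = 0.298644
  V(2,+0) = exp(-r*dt) * [p_u*0.000000 + p_m*0.130000 + p_d*0.301850] = 0.139346
  V(2,+1) = exp(-r*dt) * [p_u*0.000000 + p_m*0.000000 + p_d*0.130000] = 0.022830
  V(2,+2) = exp(-r*dt) * [p_u*0.000000 + p_m*0.000000 + p_d*0.000000] = 0.000000
  V(1,-1) = exp(-r*dt) * [p_u*0.139346 + p_m*0.298644 + p_d*0.439871] = 0.297383
  V(1,+0) = exp(-r*dt) * [p_u*0.022830 + p_m*0.139346 + p_d*0.298644] = 0.148561
  V(1,+1) = exp(-r*dt) * [p_u*0.000000 + p_m*0.022830 + p_d*0.139346] = 0.039634
  V(0,+0) = exp(-r*dt) * [p_u*0.039634 + p_m*0.148561 + p_d*0.297383] = 0.157088

Answer: Price = V(0,0) = 0.1571


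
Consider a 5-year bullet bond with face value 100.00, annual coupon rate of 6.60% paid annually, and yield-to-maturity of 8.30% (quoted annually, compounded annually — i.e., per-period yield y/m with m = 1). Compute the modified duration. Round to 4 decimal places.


Answer: Modified duration = 4.0580

Derivation:
Coupon per period c = face * coupon_rate / m = 6.600000
Periods per year m = 1; per-period yield y/m = 0.083000
Number of cashflows N = 5
Cashflows (t years, CF_t, discount factor 1/(1+y/m)^(m*t), PV):
  t = 1.0000: CF_t = 6.600000, DF = 0.923361, PV = 6.094183
  t = 2.0000: CF_t = 6.600000, DF = 0.852596, PV = 5.627131
  t = 3.0000: CF_t = 6.600000, DF = 0.787254, PV = 5.195873
  t = 4.0000: CF_t = 6.600000, DF = 0.726919, PV = 4.797667
  t = 5.0000: CF_t = 106.600000, DF = 0.671209, PV = 71.550870
Price P = sum_t PV_t = 93.265725
First compute Macaulay numerator sum_t t * PV_t:
  t * PV_t at t = 1.0000: 6.094183
  t * PV_t at t = 2.0000: 11.254262
  t * PV_t at t = 3.0000: 15.587620
  t * PV_t at t = 4.0000: 19.190668
  t * PV_t at t = 5.0000: 357.754352
Macaulay duration D = 409.881086 / 93.265725 = 4.394767
Modified duration = D / (1 + y/m) = 4.394767 / (1 + 0.083000) = 4.057956


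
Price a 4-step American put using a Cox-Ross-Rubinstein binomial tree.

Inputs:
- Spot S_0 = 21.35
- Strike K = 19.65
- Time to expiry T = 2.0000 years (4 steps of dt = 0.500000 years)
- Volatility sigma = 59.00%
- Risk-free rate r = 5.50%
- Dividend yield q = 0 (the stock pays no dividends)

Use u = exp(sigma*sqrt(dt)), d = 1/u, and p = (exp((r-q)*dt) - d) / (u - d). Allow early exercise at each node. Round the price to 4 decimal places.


Answer: Price = V(0,0) = 4.6788

Derivation:
dt = T/N = 0.500000
u = exp(sigma*sqrt(dt)) = 1.517695; d = 1/u = 0.658894
p = (exp((r-q)*dt) - d) / (u - d) = 0.429654
Discount per step: exp(-r*dt) = 0.972875
Stock lattice S(k, i) with i counting down-moves:
  k=0: S(0,0) = 21.3500
  k=1: S(1,0) = 32.4028; S(1,1) = 14.0674
  k=2: S(2,0) = 49.1776; S(2,1) = 21.3500; S(2,2) = 9.2689
  k=3: S(3,0) = 74.6366; S(3,1) = 32.4028; S(3,2) = 14.0674; S(3,3) = 6.1072
  k=4: S(4,0) = 113.2756; S(4,1) = 49.1776; S(4,2) = 21.3500; S(4,3) = 9.2689; S(4,4) = 4.0240
Terminal payoffs V(N, i) = max(K - S_T, 0):
  V(4,0) = 0.000000; V(4,1) = 0.000000; V(4,2) = 0.000000; V(4,3) = 10.381090; V(4,4) = 15.625987
Backward induction: V(k, i) = exp(-r*dt) * [p * V(k+1, i) + (1-p) * V(k+1, i+1)]; then take max(V_cont, immediate exercise) for American.
  V(3,0) = exp(-r*dt) * [p*0.000000 + (1-p)*0.000000] = 0.000000; exercise = 0.000000; V(3,0) = max -> 0.000000
  V(3,1) = exp(-r*dt) * [p*0.000000 + (1-p)*0.000000] = 0.000000; exercise = 0.000000; V(3,1) = max -> 0.000000
  V(3,2) = exp(-r*dt) * [p*0.000000 + (1-p)*10.381090] = 5.760206; exercise = 5.582619; V(3,2) = max -> 5.760206
  V(3,3) = exp(-r*dt) * [p*10.381090 + (1-p)*15.625987] = 13.009761; exercise = 13.542774; V(3,3) = max -> 13.542774
  V(2,0) = exp(-r*dt) * [p*0.000000 + (1-p)*0.000000] = 0.000000; exercise = 0.000000; V(2,0) = max -> 0.000000
  V(2,1) = exp(-r*dt) * [p*0.000000 + (1-p)*5.760206] = 3.196193; exercise = 0.000000; V(2,1) = max -> 3.196193
  V(2,2) = exp(-r*dt) * [p*5.760206 + (1-p)*13.542774] = 9.922309; exercise = 10.381090; V(2,2) = max -> 10.381090
  V(1,0) = exp(-r*dt) * [p*0.000000 + (1-p)*3.196193] = 1.773487; exercise = 0.000000; V(1,0) = max -> 1.773487
  V(1,1) = exp(-r*dt) * [p*3.196193 + (1-p)*10.381090] = 7.096214; exercise = 5.582619; V(1,1) = max -> 7.096214
  V(0,0) = exp(-r*dt) * [p*1.773487 + (1-p)*7.096214] = 4.678828; exercise = 0.000000; V(0,0) = max -> 4.678828


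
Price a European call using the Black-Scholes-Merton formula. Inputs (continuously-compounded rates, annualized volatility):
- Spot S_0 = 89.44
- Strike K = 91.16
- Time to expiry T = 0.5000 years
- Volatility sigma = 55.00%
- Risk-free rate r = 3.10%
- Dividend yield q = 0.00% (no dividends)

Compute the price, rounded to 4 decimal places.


d1 = (ln(S/K) + (r - q + 0.5*sigma^2) * T) / (sigma * sqrt(T)) = 0.18533090
d2 = d1 - sigma * sqrt(T) = -0.20357783
exp(-rT) = 0.98461951; exp(-qT) = 1.00000000
C = S_0 * exp(-qT) * N(d1) - K * exp(-rT) * N(d2)
N(d1) = 0.57351525; N(d2) = 0.41934171
C = 89.4400 * 1.00000000 * 0.57351525 - 91.1600 * 0.98461951 * 0.41934171 = 13.6560

Answer: Price = 13.6560


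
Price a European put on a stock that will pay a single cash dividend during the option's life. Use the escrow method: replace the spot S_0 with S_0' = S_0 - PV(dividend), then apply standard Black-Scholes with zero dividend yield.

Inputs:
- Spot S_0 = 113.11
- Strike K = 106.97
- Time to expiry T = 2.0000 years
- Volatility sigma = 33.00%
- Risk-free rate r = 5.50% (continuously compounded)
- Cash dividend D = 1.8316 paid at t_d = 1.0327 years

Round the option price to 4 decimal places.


PV(D) = D * exp(-r * t_d) = 1.8316 * 0.94478442 = 1.73046715
S_0' = S_0 - PV(D) = 113.1100 - 1.73046715 = 111.37953285
d1 = (ln(S_0'/K) + (r + sigma^2/2)*T) / (sigma*sqrt(T)) = 0.55560414
d2 = d1 - sigma*sqrt(T) = 0.08891367
exp(-rT) = 0.89583414
N(-d1) = 0.28924075; N(-d2) = 0.46457526
P = K * exp(-rT) * N(-d2) - S_0' * N(-d1) = 106.9700 * 0.89583414 * 0.46457526 - 111.37953285 * 0.28924075 = 12.3035

Answer: Price = 12.3035


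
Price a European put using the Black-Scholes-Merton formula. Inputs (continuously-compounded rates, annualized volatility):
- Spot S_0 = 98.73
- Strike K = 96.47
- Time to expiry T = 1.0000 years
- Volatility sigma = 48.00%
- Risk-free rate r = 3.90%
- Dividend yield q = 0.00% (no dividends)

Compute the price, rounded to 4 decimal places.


Answer: Price = 15.3360

Derivation:
d1 = (ln(S/K) + (r - q + 0.5*sigma^2) * T) / (sigma * sqrt(T)) = 0.36949328
d2 = d1 - sigma * sqrt(T) = -0.11050672
exp(-rT) = 0.96175071; exp(-qT) = 1.00000000
P = K * exp(-rT) * N(-d2) - S_0 * exp(-qT) * N(-d1)
N(-d1) = 0.35588004; N(-d2) = 0.54399624
P = 96.4700 * 0.96175071 * 0.54399624 - 98.7300 * 1.00000000 * 0.35588004 = 15.3360


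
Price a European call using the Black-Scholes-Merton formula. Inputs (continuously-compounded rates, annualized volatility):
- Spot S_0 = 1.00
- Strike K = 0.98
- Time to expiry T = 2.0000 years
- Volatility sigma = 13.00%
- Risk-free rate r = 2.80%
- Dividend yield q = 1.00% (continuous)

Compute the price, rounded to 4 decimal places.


d1 = (ln(S/K) + (r - q + 0.5*sigma^2) * T) / (sigma * sqrt(T)) = 0.39762631
d2 = d1 - sigma * sqrt(T) = 0.21377855
exp(-rT) = 0.94553914; exp(-qT) = 0.98019867
C = S_0 * exp(-qT) * N(d1) - K * exp(-rT) * N(d2)
N(d1) = 0.65454717; N(d2) = 0.58464012
C = 1.0000 * 0.98019867 * 0.65454717 - 0.9800 * 0.94553914 * 0.58464012 = 0.0998

Answer: Price = 0.0998


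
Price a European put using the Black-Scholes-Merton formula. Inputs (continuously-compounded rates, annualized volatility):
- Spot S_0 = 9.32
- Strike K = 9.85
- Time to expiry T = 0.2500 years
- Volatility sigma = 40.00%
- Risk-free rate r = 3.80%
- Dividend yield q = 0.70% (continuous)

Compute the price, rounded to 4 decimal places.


Answer: Price = 1.0070

Derivation:
d1 = (ln(S/K) + (r - q + 0.5*sigma^2) * T) / (sigma * sqrt(T)) = -0.13779413
d2 = d1 - sigma * sqrt(T) = -0.33779413
exp(-rT) = 0.99054498; exp(-qT) = 0.99825153
P = K * exp(-rT) * N(-d2) - S_0 * exp(-qT) * N(-d1)
N(-d1) = 0.55479844; N(-d2) = 0.63224083
P = 9.8500 * 0.99054498 * 0.63224083 - 9.3200 * 0.99825153 * 0.55479844 = 1.0070


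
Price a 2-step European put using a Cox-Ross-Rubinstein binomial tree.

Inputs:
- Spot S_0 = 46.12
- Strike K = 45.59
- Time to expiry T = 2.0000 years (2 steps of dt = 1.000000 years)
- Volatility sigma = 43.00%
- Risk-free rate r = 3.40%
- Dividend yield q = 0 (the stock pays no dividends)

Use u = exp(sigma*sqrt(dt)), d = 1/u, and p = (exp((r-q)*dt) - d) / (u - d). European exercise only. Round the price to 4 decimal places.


dt = T/N = 1.000000
u = exp(sigma*sqrt(dt)) = 1.537258; d = 1/u = 0.650509
p = (exp((r-q)*dt) - d) / (u - d) = 0.433128
Discount per step: exp(-r*dt) = 0.966572
Stock lattice S(k, i) with i counting down-moves:
  k=0: S(0,0) = 46.1200
  k=1: S(1,0) = 70.8983; S(1,1) = 30.0015
  k=2: S(2,0) = 108.9890; S(2,1) = 46.1200; S(2,2) = 19.5162
Terminal payoffs V(N, i) = max(K - S_T, 0):
  V(2,0) = 0.000000; V(2,1) = 0.000000; V(2,2) = 26.073765
Backward induction: V(k, i) = exp(-r*dt) * [p * V(k+1, i) + (1-p) * V(k+1, i+1)].
  V(1,0) = exp(-r*dt) * [p*0.000000 + (1-p)*0.000000] = 0.000000
  V(1,1) = exp(-r*dt) * [p*0.000000 + (1-p)*26.073765] = 14.286399
  V(0,0) = exp(-r*dt) * [p*0.000000 + (1-p)*14.286399] = 7.827838

Answer: Price = V(0,0) = 7.8278


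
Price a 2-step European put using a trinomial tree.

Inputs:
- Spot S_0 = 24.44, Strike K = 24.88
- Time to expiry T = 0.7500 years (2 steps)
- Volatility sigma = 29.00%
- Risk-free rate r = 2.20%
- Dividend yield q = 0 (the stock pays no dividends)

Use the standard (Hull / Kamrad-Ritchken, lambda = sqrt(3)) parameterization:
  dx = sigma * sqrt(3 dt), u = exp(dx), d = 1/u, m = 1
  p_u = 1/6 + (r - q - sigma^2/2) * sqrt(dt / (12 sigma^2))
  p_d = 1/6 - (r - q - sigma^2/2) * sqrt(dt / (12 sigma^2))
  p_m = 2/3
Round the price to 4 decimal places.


dt = T/N = 0.375000; dx = sigma*sqrt(3*dt) = 0.307591
u = exp(dx) = 1.360145; d = 1/u = 0.735216
p_u = 0.154445, p_m = 0.666667, p_d = 0.178889
Discount per step: exp(-r*dt) = 0.991784
Stock lattice S(k, j) with j the centered position index:
  k=0: S(0,+0) = 24.4400
  k=1: S(1,-1) = 17.9687; S(1,+0) = 24.4400; S(1,+1) = 33.2419
  k=2: S(2,-2) = 13.2108; S(2,-1) = 17.9687; S(2,+0) = 24.4400; S(2,+1) = 33.2419; S(2,+2) = 45.2139
Terminal payoffs V(N, j) = max(K - S_T, 0):
  V(2,-2) = 11.669153; V(2,-1) = 6.911330; V(2,+0) = 0.440000; V(2,+1) = 0.000000; V(2,+2) = 0.000000
Backward induction: V(k, j) = exp(-r*dt) * [p_u * V(k+1, j+1) + p_m * V(k+1, j) + p_d * V(k+1, j-1)]
  V(1,-1) = exp(-r*dt) * [p_u*0.440000 + p_m*6.911330 + p_d*11.669153] = 6.707423
  V(1,+0) = exp(-r*dt) * [p_u*0.000000 + p_m*0.440000 + p_d*6.911330] = 1.517124
  V(1,+1) = exp(-r*dt) * [p_u*0.000000 + p_m*0.000000 + p_d*0.440000] = 0.078064
  V(0,+0) = exp(-r*dt) * [p_u*0.078064 + p_m*1.517124 + p_d*6.707423] = 2.205087

Answer: Price = V(0,0) = 2.2051


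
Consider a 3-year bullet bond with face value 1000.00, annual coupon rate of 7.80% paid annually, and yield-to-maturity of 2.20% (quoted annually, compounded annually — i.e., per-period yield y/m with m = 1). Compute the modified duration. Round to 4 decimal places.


Answer: Modified duration = 2.7438

Derivation:
Coupon per period c = face * coupon_rate / m = 78.000000
Periods per year m = 1; per-period yield y/m = 0.022000
Number of cashflows N = 3
Cashflows (t years, CF_t, discount factor 1/(1+y/m)^(m*t), PV):
  t = 1.0000: CF_t = 78.000000, DF = 0.978474, PV = 76.320939
  t = 2.0000: CF_t = 78.000000, DF = 0.957411, PV = 74.678023
  t = 3.0000: CF_t = 1078.000000, DF = 0.936801, PV = 1009.871401
Price P = sum_t PV_t = 1160.870363
First compute Macaulay numerator sum_t t * PV_t:
  t * PV_t at t = 1.0000: 76.320939
  t * PV_t at t = 2.0000: 149.356046
  t * PV_t at t = 3.0000: 3029.614203
Macaulay duration D = 3255.291188 / 1160.870363 = 2.804181
Modified duration = D / (1 + y/m) = 2.804181 / (1 + 0.022000) = 2.743818


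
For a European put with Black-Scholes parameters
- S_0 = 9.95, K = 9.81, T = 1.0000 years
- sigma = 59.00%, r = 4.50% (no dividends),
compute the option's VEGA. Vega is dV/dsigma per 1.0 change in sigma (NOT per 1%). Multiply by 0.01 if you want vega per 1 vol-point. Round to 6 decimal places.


Answer: Vega = 3.671159

Derivation:
d1 = 0.3952886061; d2 = -0.1947113939
phi(d1) = 0.3689607260; exp(-qT) = 1.0000000000; exp(-rT) = 0.9559974818
Vega = S * exp(-qT) * phi(d1) * sqrt(T) = 9.9500 * 1.0000000000 * 0.3689607260 * 1.0000000000 = 3.671159


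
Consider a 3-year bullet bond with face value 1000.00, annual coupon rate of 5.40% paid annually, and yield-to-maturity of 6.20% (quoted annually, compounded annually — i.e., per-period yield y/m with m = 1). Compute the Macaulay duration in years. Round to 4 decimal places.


Coupon per period c = face * coupon_rate / m = 54.000000
Periods per year m = 1; per-period yield y/m = 0.062000
Number of cashflows N = 3
Cashflows (t years, CF_t, discount factor 1/(1+y/m)^(m*t), PV):
  t = 1.0000: CF_t = 54.000000, DF = 0.941620, PV = 50.847458
  t = 2.0000: CF_t = 54.000000, DF = 0.886647, PV = 47.878962
  t = 3.0000: CF_t = 1054.000000, DF = 0.834885, PV = 879.968367
Price P = sum_t PV_t = 978.694787
Macaulay numerator sum_t t * PV_t:
  t * PV_t at t = 1.0000: 50.847458
  t * PV_t at t = 2.0000: 95.757924
  t * PV_t at t = 3.0000: 2639.905102
Macaulay duration D = (sum_t t * PV_t) / P = 2786.510484 / 978.694787 = 2.847170

Answer: Macaulay duration = 2.8472 years


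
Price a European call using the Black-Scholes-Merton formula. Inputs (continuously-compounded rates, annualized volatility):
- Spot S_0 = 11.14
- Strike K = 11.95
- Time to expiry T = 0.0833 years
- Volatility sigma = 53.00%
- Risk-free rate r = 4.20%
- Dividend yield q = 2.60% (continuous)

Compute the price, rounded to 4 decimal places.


d1 = (ln(S/K) + (r - q + 0.5*sigma^2) * T) / (sigma * sqrt(T)) = -0.37365365
d2 = d1 - sigma * sqrt(T) = -0.52662086
exp(-rT) = 0.99650751; exp(-qT) = 0.99783654
C = S_0 * exp(-qT) * N(d1) - K * exp(-rT) * N(d2)
N(d1) = 0.35433101; N(d2) = 0.29922845
C = 11.1400 * 0.99783654 * 0.35433101 - 11.9500 * 0.99650751 * 0.29922845 = 0.3754

Answer: Price = 0.3754


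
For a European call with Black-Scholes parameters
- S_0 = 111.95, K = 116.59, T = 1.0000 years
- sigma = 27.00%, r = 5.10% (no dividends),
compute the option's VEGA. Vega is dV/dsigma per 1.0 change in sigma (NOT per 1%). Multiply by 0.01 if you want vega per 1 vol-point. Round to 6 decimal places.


d1 = 0.1734771707; d2 = -0.0965228293
phi(d1) = 0.3929842683; exp(-qT) = 1.0000000000; exp(-rT) = 0.9502786705
Vega = S * exp(-qT) * phi(d1) * sqrt(T) = 111.9500 * 1.0000000000 * 0.3929842683 * 1.0000000000 = 43.994589

Answer: Vega = 43.994589


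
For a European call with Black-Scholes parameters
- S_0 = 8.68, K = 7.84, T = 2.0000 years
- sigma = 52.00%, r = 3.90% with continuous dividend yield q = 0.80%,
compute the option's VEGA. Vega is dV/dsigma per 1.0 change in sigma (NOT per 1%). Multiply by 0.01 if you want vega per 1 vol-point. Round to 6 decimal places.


d1 = 0.5904106297; d2 = -0.1449804228
phi(d1) = 0.3351319685; exp(-qT) = 0.9841273201; exp(-rT) = 0.9249644265
Vega = S * exp(-qT) * phi(d1) * sqrt(T) = 8.6800 * 0.9841273201 * 0.3351319685 * 1.4142135624 = 4.048572

Answer: Vega = 4.048572


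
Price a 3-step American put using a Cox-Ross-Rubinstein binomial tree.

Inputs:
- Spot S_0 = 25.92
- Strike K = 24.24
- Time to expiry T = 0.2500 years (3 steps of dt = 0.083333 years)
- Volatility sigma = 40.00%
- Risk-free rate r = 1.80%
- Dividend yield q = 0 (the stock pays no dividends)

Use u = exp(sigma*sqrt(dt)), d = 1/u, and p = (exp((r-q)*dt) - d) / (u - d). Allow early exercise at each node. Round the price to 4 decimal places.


Answer: Price = V(0,0) = 1.2945

Derivation:
dt = T/N = 0.083333
u = exp(sigma*sqrt(dt)) = 1.122401; d = 1/u = 0.890947
p = (exp((r-q)*dt) - d) / (u - d) = 0.477650
Discount per step: exp(-r*dt) = 0.998501
Stock lattice S(k, i) with i counting down-moves:
  k=0: S(0,0) = 25.9200
  k=1: S(1,0) = 29.0926; S(1,1) = 23.0934
  k=2: S(2,0) = 32.6536; S(2,1) = 25.9200; S(2,2) = 20.5750
  k=3: S(3,0) = 36.6504; S(3,1) = 29.0926; S(3,2) = 23.0934; S(3,3) = 18.3312
Terminal payoffs V(N, i) = max(K - S_T, 0):
  V(3,0) = 0.000000; V(3,1) = 0.000000; V(3,2) = 1.146647; V(3,3) = 5.908797
Backward induction: V(k, i) = exp(-r*dt) * [p * V(k+1, i) + (1-p) * V(k+1, i+1)]; then take max(V_cont, immediate exercise) for American.
  V(2,0) = exp(-r*dt) * [p*0.000000 + (1-p)*0.000000] = 0.000000; exercise = 0.000000; V(2,0) = max -> 0.000000
  V(2,1) = exp(-r*dt) * [p*0.000000 + (1-p)*1.146647] = 0.598053; exercise = 0.000000; V(2,1) = max -> 0.598053
  V(2,2) = exp(-r*dt) * [p*1.146647 + (1-p)*5.908797] = 3.628708; exercise = 3.665041; V(2,2) = max -> 3.665041
  V(1,0) = exp(-r*dt) * [p*0.000000 + (1-p)*0.598053] = 0.311925; exercise = 0.000000; V(1,0) = max -> 0.311925
  V(1,1) = exp(-r*dt) * [p*0.598053 + (1-p)*3.665041] = 2.196796; exercise = 1.146647; V(1,1) = max -> 2.196796
  V(0,0) = exp(-r*dt) * [p*0.311925 + (1-p)*2.196796] = 1.294544; exercise = 0.000000; V(0,0) = max -> 1.294544


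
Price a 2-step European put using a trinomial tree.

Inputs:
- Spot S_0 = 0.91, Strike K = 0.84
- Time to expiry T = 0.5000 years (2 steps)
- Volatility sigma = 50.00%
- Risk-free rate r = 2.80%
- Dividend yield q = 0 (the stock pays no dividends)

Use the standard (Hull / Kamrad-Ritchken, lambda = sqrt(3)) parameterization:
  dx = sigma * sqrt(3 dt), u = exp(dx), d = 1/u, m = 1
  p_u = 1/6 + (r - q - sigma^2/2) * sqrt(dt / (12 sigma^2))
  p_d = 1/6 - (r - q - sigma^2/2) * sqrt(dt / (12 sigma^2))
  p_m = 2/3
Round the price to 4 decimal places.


dt = T/N = 0.250000; dx = sigma*sqrt(3*dt) = 0.433013
u = exp(dx) = 1.541896; d = 1/u = 0.648552
p_u = 0.138665, p_m = 0.666667, p_d = 0.194668
Discount per step: exp(-r*dt) = 0.993024
Stock lattice S(k, j) with j the centered position index:
  k=0: S(0,+0) = 0.9100
  k=1: S(1,-1) = 0.5902; S(1,+0) = 0.9100; S(1,+1) = 1.4031
  k=2: S(2,-2) = 0.3828; S(2,-1) = 0.5902; S(2,+0) = 0.9100; S(2,+1) = 1.4031; S(2,+2) = 2.1635
Terminal payoffs V(N, j) = max(K - S_T, 0):
  V(2,-2) = 0.457236; V(2,-1) = 0.249817; V(2,+0) = 0.000000; V(2,+1) = 0.000000; V(2,+2) = 0.000000
Backward induction: V(k, j) = exp(-r*dt) * [p_u * V(k+1, j+1) + p_m * V(k+1, j) + p_d * V(k+1, j-1)]
  V(1,-1) = exp(-r*dt) * [p_u*0.000000 + p_m*0.249817 + p_d*0.457236] = 0.253772
  V(1,+0) = exp(-r*dt) * [p_u*0.000000 + p_m*0.000000 + p_d*0.249817] = 0.048292
  V(1,+1) = exp(-r*dt) * [p_u*0.000000 + p_m*0.000000 + p_d*0.000000] = 0.000000
  V(0,+0) = exp(-r*dt) * [p_u*0.000000 + p_m*0.048292 + p_d*0.253772] = 0.081027

Answer: Price = V(0,0) = 0.0810


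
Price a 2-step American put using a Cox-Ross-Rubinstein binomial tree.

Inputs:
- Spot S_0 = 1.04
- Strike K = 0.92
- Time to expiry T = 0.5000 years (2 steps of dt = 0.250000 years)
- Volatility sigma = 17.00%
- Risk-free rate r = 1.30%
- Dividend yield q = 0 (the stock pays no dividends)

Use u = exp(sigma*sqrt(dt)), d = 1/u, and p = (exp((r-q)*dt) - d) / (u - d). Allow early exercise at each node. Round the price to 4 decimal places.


Answer: Price = V(0,0) = 0.0107

Derivation:
dt = T/N = 0.250000
u = exp(sigma*sqrt(dt)) = 1.088717; d = 1/u = 0.918512
p = (exp((r-q)*dt) - d) / (u - d) = 0.497888
Discount per step: exp(-r*dt) = 0.996755
Stock lattice S(k, i) with i counting down-moves:
  k=0: S(0,0) = 1.0400
  k=1: S(1,0) = 1.1323; S(1,1) = 0.9553
  k=2: S(2,0) = 1.2327; S(2,1) = 1.0400; S(2,2) = 0.8774
Terminal payoffs V(N, i) = max(K - S_T, 0):
  V(2,0) = 0.000000; V(2,1) = 0.000000; V(2,2) = 0.042589
Backward induction: V(k, i) = exp(-r*dt) * [p * V(k+1, i) + (1-p) * V(k+1, i+1)]; then take max(V_cont, immediate exercise) for American.
  V(1,0) = exp(-r*dt) * [p*0.000000 + (1-p)*0.000000] = 0.000000; exercise = 0.000000; V(1,0) = max -> 0.000000
  V(1,1) = exp(-r*dt) * [p*0.000000 + (1-p)*0.042589] = 0.021315; exercise = 0.000000; V(1,1) = max -> 0.021315
  V(0,0) = exp(-r*dt) * [p*0.000000 + (1-p)*0.021315] = 0.010668; exercise = 0.000000; V(0,0) = max -> 0.010668


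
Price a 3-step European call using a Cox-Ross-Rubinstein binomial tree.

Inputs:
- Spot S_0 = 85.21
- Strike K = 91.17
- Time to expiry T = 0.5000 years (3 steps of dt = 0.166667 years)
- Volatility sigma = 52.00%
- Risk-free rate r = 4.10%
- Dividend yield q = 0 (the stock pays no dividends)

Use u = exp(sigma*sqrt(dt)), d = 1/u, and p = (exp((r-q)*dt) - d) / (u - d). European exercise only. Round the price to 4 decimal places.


dt = T/N = 0.166667
u = exp(sigma*sqrt(dt)) = 1.236505; d = 1/u = 0.808731
p = (exp((r-q)*dt) - d) / (u - d) = 0.463155
Discount per step: exp(-r*dt) = 0.993190
Stock lattice S(k, i) with i counting down-moves:
  k=0: S(0,0) = 85.2100
  k=1: S(1,0) = 105.3626; S(1,1) = 68.9120
  k=2: S(2,0) = 130.2814; S(2,1) = 85.2100; S(2,2) = 55.7312
  k=3: S(3,0) = 161.0937; S(3,1) = 105.3626; S(3,2) = 68.9120; S(3,3) = 45.0716
Terminal payoffs V(N, i) = max(S_T - K, 0):
  V(3,0) = 69.923692; V(3,1) = 14.192618; V(3,2) = 0.000000; V(3,3) = 0.000000
Backward induction: V(k, i) = exp(-r*dt) * [p * V(k+1, i) + (1-p) * V(k+1, i+1)].
  V(2,0) = exp(-r*dt) * [p*69.923692 + (1-p)*14.192618] = 39.732310
  V(2,1) = exp(-r*dt) * [p*14.192618 + (1-p)*0.000000] = 6.528617
  V(2,2) = exp(-r*dt) * [p*0.000000 + (1-p)*0.000000] = 0.000000
  V(1,0) = exp(-r*dt) * [p*39.732310 + (1-p)*6.528617] = 21.757885
  V(1,1) = exp(-r*dt) * [p*6.528617 + (1-p)*0.000000] = 3.003170
  V(0,0) = exp(-r*dt) * [p*21.757885 + (1-p)*3.003170] = 11.609904

Answer: Price = V(0,0) = 11.6099


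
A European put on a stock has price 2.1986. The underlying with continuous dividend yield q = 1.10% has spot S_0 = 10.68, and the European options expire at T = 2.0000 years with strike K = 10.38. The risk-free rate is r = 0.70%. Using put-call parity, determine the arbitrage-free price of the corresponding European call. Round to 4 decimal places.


Put-call parity: C - P = S_0 * exp(-qT) - K * exp(-rT).
S_0 * exp(-qT) = 10.6800 * 0.97824024 = 10.44760571
K * exp(-rT) = 10.3800 * 0.98609754 = 10.23569251
C = P + S*exp(-qT) - K*exp(-rT)
C = 2.1986 + 10.44760571 - 10.23569251 = 2.4105

Answer: Call price = 2.4105


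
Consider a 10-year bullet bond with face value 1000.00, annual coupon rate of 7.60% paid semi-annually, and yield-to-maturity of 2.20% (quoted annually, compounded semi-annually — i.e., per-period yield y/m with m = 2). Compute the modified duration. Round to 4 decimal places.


Answer: Modified duration = 7.6572

Derivation:
Coupon per period c = face * coupon_rate / m = 38.000000
Periods per year m = 2; per-period yield y/m = 0.011000
Number of cashflows N = 20
Cashflows (t years, CF_t, discount factor 1/(1+y/m)^(m*t), PV):
  t = 0.5000: CF_t = 38.000000, DF = 0.989120, PV = 37.586548
  t = 1.0000: CF_t = 38.000000, DF = 0.978358, PV = 37.177594
  t = 1.5000: CF_t = 38.000000, DF = 0.967713, PV = 36.773090
  t = 2.0000: CF_t = 38.000000, DF = 0.957184, PV = 36.372988
  t = 2.5000: CF_t = 38.000000, DF = 0.946769, PV = 35.977238
  t = 3.0000: CF_t = 38.000000, DF = 0.936468, PV = 35.585794
  t = 3.5000: CF_t = 38.000000, DF = 0.926279, PV = 35.198610
  t = 4.0000: CF_t = 38.000000, DF = 0.916201, PV = 34.815638
  t = 4.5000: CF_t = 38.000000, DF = 0.906232, PV = 34.436832
  t = 5.0000: CF_t = 38.000000, DF = 0.896372, PV = 34.062149
  t = 5.5000: CF_t = 38.000000, DF = 0.886620, PV = 33.691542
  t = 6.0000: CF_t = 38.000000, DF = 0.876973, PV = 33.324967
  t = 6.5000: CF_t = 38.000000, DF = 0.867431, PV = 32.962381
  t = 7.0000: CF_t = 38.000000, DF = 0.857993, PV = 32.603740
  t = 7.5000: CF_t = 38.000000, DF = 0.848658, PV = 32.249001
  t = 8.0000: CF_t = 38.000000, DF = 0.839424, PV = 31.898121
  t = 8.5000: CF_t = 38.000000, DF = 0.830291, PV = 31.551060
  t = 9.0000: CF_t = 38.000000, DF = 0.821257, PV = 31.207774
  t = 9.5000: CF_t = 38.000000, DF = 0.812322, PV = 30.868224
  t = 10.0000: CF_t = 1038.000000, DF = 0.803483, PV = 834.015730
Price P = sum_t PV_t = 1482.359020
First compute Macaulay numerator sum_t t * PV_t:
  t * PV_t at t = 0.5000: 18.793274
  t * PV_t at t = 1.0000: 37.177594
  t * PV_t at t = 1.5000: 55.159636
  t * PV_t at t = 2.0000: 72.745975
  t * PV_t at t = 2.5000: 89.943095
  t * PV_t at t = 3.0000: 106.757383
  t * PV_t at t = 3.5000: 123.195133
  t * PV_t at t = 4.0000: 139.262550
  t * PV_t at t = 4.5000: 154.965746
  t * PV_t at t = 5.0000: 170.310744
  t * PV_t at t = 5.5000: 185.303480
  t * PV_t at t = 6.0000: 199.949803
  t * PV_t at t = 6.5000: 214.255476
  t * PV_t at t = 7.0000: 228.226179
  t * PV_t at t = 7.5000: 241.867506
  t * PV_t at t = 8.0000: 255.184972
  t * PV_t at t = 8.5000: 268.184008
  t * PV_t at t = 9.0000: 280.869968
  t * PV_t at t = 9.5000: 293.248126
  t * PV_t at t = 10.0000: 8340.157299
Macaulay duration D = 11475.557945 / 1482.359020 = 7.741416
Modified duration = D / (1 + y/m) = 7.741416 / (1 + 0.011000) = 7.657187


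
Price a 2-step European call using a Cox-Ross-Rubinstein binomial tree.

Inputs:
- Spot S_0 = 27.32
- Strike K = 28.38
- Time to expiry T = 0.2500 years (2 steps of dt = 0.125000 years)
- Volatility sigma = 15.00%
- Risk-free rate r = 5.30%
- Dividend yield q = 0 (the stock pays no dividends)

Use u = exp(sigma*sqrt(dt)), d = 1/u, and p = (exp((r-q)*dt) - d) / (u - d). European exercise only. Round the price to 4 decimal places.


Answer: Price = V(0,0) = 0.5948

Derivation:
dt = T/N = 0.125000
u = exp(sigma*sqrt(dt)) = 1.054464; d = 1/u = 0.948349
p = (exp((r-q)*dt) - d) / (u - d) = 0.549384
Discount per step: exp(-r*dt) = 0.993397
Stock lattice S(k, i) with i counting down-moves:
  k=0: S(0,0) = 27.3200
  k=1: S(1,0) = 28.8080; S(1,1) = 25.9089
  k=2: S(2,0) = 30.3770; S(2,1) = 27.3200; S(2,2) = 24.5707
Terminal payoffs V(N, i) = max(S_T - K, 0):
  V(2,0) = 1.996979; V(2,1) = 0.000000; V(2,2) = 0.000000
Backward induction: V(k, i) = exp(-r*dt) * [p * V(k+1, i) + (1-p) * V(k+1, i+1)].
  V(1,0) = exp(-r*dt) * [p*1.996979 + (1-p)*0.000000] = 1.089864
  V(1,1) = exp(-r*dt) * [p*0.000000 + (1-p)*0.000000] = 0.000000
  V(0,0) = exp(-r*dt) * [p*1.089864 + (1-p)*0.000000] = 0.594800


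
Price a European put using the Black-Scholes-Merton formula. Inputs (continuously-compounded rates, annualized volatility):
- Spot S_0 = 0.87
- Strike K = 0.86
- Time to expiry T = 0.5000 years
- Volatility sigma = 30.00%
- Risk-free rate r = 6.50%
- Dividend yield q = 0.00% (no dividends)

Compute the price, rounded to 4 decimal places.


Answer: Price = 0.0547

Derivation:
d1 = (ln(S/K) + (r - q + 0.5*sigma^2) * T) / (sigma * sqrt(T)) = 0.31377073
d2 = d1 - sigma * sqrt(T) = 0.10163869
exp(-rT) = 0.96802245; exp(-qT) = 1.00000000
P = K * exp(-rT) * N(-d2) - S_0 * exp(-qT) * N(-d1)
N(-d1) = 0.37684759; N(-d2) = 0.45952173
P = 0.8600 * 0.96802245 * 0.45952173 - 0.8700 * 1.00000000 * 0.37684759 = 0.0547


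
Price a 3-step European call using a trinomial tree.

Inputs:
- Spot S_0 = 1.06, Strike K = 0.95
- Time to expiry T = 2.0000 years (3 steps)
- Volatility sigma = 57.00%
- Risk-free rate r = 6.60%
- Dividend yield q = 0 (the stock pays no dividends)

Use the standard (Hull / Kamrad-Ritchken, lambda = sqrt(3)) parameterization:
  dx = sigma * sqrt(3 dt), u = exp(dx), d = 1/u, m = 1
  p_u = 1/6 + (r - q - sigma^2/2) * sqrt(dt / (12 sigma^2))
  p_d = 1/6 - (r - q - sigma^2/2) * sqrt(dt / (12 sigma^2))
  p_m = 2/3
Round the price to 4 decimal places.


Answer: Price = V(0,0) = 0.4045

Derivation:
dt = T/N = 0.666667; dx = sigma*sqrt(3*dt) = 0.806102
u = exp(dx) = 2.239162; d = 1/u = 0.446596
p_u = 0.126783, p_m = 0.666667, p_d = 0.206550
Discount per step: exp(-r*dt) = 0.956954
Stock lattice S(k, j) with j the centered position index:
  k=0: S(0,+0) = 1.0600
  k=1: S(1,-1) = 0.4734; S(1,+0) = 1.0600; S(1,+1) = 2.3735
  k=2: S(2,-2) = 0.2114; S(2,-1) = 0.4734; S(2,+0) = 1.0600; S(2,+1) = 2.3735; S(2,+2) = 5.3147
  k=3: S(3,-3) = 0.0944; S(3,-2) = 0.2114; S(3,-1) = 0.4734; S(3,+0) = 1.0600; S(3,+1) = 2.3735; S(3,+2) = 5.3147; S(3,+3) = 11.9004
Terminal payoffs V(N, j) = max(S_T - K, 0):
  V(3,-3) = 0.000000; V(3,-2) = 0.000000; V(3,-1) = 0.000000; V(3,+0) = 0.110000; V(3,+1) = 1.423512; V(3,+2) = 4.364678; V(3,+3) = 10.950425
Backward induction: V(k, j) = exp(-r*dt) * [p_u * V(k+1, j+1) + p_m * V(k+1, j) + p_d * V(k+1, j-1)]
  V(2,-2) = exp(-r*dt) * [p_u*0.000000 + p_m*0.000000 + p_d*0.000000] = 0.000000
  V(2,-1) = exp(-r*dt) * [p_u*0.110000 + p_m*0.000000 + p_d*0.000000] = 0.013346
  V(2,+0) = exp(-r*dt) * [p_u*1.423512 + p_m*0.110000 + p_d*0.000000] = 0.242885
  V(2,+1) = exp(-r*dt) * [p_u*4.364678 + p_m*1.423512 + p_d*0.110000] = 1.459448
  V(2,+2) = exp(-r*dt) * [p_u*10.950425 + p_m*4.364678 + p_d*1.423512] = 4.394470
  V(1,-1) = exp(-r*dt) * [p_u*0.242885 + p_m*0.013346 + p_d*0.000000] = 0.037983
  V(1,+0) = exp(-r*dt) * [p_u*1.459448 + p_m*0.242885 + p_d*0.013346] = 0.334660
  V(1,+1) = exp(-r*dt) * [p_u*4.394470 + p_m*1.459448 + p_d*0.242885] = 1.512254
  V(0,+0) = exp(-r*dt) * [p_u*1.512254 + p_m*0.334660 + p_d*0.037983] = 0.404486


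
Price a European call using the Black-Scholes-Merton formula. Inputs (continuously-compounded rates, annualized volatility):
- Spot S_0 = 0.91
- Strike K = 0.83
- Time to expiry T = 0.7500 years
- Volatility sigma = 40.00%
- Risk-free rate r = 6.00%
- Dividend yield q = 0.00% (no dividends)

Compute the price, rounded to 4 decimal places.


d1 = (ln(S/K) + (r - q + 0.5*sigma^2) * T) / (sigma * sqrt(T)) = 0.56874457
d2 = d1 - sigma * sqrt(T) = 0.22233441
exp(-rT) = 0.95599748; exp(-qT) = 1.00000000
C = S_0 * exp(-qT) * N(d1) - K * exp(-rT) * N(d2)
N(d1) = 0.71523525; N(d2) = 0.58797322
C = 0.9100 * 1.00000000 * 0.71523525 - 0.8300 * 0.95599748 * 0.58797322 = 0.1843

Answer: Price = 0.1843


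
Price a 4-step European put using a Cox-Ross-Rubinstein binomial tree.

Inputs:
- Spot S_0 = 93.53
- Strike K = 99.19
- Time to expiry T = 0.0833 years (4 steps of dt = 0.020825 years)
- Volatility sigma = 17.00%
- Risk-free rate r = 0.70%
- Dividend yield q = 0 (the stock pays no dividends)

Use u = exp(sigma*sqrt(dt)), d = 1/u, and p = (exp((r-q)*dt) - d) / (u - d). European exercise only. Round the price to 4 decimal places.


Answer: Price = V(0,0) = 5.8448

Derivation:
dt = T/N = 0.020825
u = exp(sigma*sqrt(dt)) = 1.024836; d = 1/u = 0.975766
p = (exp((r-q)*dt) - d) / (u - d) = 0.496838
Discount per step: exp(-r*dt) = 0.999854
Stock lattice S(k, i) with i counting down-moves:
  k=0: S(0,0) = 93.5300
  k=1: S(1,0) = 95.8529; S(1,1) = 91.2634
  k=2: S(2,0) = 98.2335; S(2,1) = 93.5300; S(2,2) = 89.0517
  k=3: S(3,0) = 100.6732; S(3,1) = 95.8529; S(3,2) = 91.2634; S(3,3) = 86.8936
  k=4: S(4,0) = 103.1735; S(4,1) = 98.2335; S(4,2) = 93.5300; S(4,3) = 89.0517; S(4,4) = 84.7879
Terminal payoffs V(N, i) = max(K - S_T, 0):
  V(4,0) = 0.000000; V(4,1) = 0.956510; V(4,2) = 5.660000; V(4,3) = 10.138284; V(4,4) = 14.402144
Backward induction: V(k, i) = exp(-r*dt) * [p * V(k+1, i) + (1-p) * V(k+1, i+1)].
  V(3,0) = exp(-r*dt) * [p*0.000000 + (1-p)*0.956510] = 0.481209
  V(3,1) = exp(-r*dt) * [p*0.956510 + (1-p)*5.660000] = 3.322642
  V(3,2) = exp(-r*dt) * [p*5.660000 + (1-p)*10.138284] = 7.912148
  V(3,3) = exp(-r*dt) * [p*10.138284 + (1-p)*14.402144] = 12.281905
  V(2,0) = exp(-r*dt) * [p*0.481209 + (1-p)*3.322642] = 1.910631
  V(2,1) = exp(-r*dt) * [p*3.322642 + (1-p)*7.912148] = 5.631085
  V(2,2) = exp(-r*dt) * [p*7.912148 + (1-p)*12.281905] = 10.109369
  V(1,0) = exp(-r*dt) * [p*1.910631 + (1-p)*5.631085] = 3.782070
  V(1,1) = exp(-r*dt) * [p*5.631085 + (1-p)*10.109369] = 7.883238
  V(0,0) = exp(-r*dt) * [p*3.782070 + (1-p)*7.883238] = 5.844769


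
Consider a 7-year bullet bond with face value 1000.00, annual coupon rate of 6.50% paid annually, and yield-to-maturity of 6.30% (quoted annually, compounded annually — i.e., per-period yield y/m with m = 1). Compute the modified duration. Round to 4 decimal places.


Answer: Modified duration = 5.5016

Derivation:
Coupon per period c = face * coupon_rate / m = 65.000000
Periods per year m = 1; per-period yield y/m = 0.063000
Number of cashflows N = 7
Cashflows (t years, CF_t, discount factor 1/(1+y/m)^(m*t), PV):
  t = 1.0000: CF_t = 65.000000, DF = 0.940734, PV = 61.147695
  t = 2.0000: CF_t = 65.000000, DF = 0.884980, PV = 57.523702
  t = 3.0000: CF_t = 65.000000, DF = 0.832531, PV = 54.114489
  t = 4.0000: CF_t = 65.000000, DF = 0.783190, PV = 50.907328
  t = 5.0000: CF_t = 65.000000, DF = 0.736773, PV = 47.890242
  t = 6.0000: CF_t = 65.000000, DF = 0.693107, PV = 45.051968
  t = 7.0000: CF_t = 1065.000000, DF = 0.652029, PV = 694.411263
Price P = sum_t PV_t = 1011.046687
First compute Macaulay numerator sum_t t * PV_t:
  t * PV_t at t = 1.0000: 61.147695
  t * PV_t at t = 2.0000: 115.047404
  t * PV_t at t = 3.0000: 162.343467
  t * PV_t at t = 4.0000: 203.629310
  t * PV_t at t = 5.0000: 239.451211
  t * PV_t at t = 6.0000: 270.311810
  t * PV_t at t = 7.0000: 4860.878839
Macaulay duration D = 5912.809737 / 1011.046687 = 5.848206
Modified duration = D / (1 + y/m) = 5.848206 / (1 + 0.063000) = 5.501605


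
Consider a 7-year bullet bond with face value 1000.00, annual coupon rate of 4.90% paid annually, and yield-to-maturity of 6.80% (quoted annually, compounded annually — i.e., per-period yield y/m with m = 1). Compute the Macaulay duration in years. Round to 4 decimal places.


Answer: Macaulay duration = 6.0328 years

Derivation:
Coupon per period c = face * coupon_rate / m = 49.000000
Periods per year m = 1; per-period yield y/m = 0.068000
Number of cashflows N = 7
Cashflows (t years, CF_t, discount factor 1/(1+y/m)^(m*t), PV):
  t = 1.0000: CF_t = 49.000000, DF = 0.936330, PV = 45.880150
  t = 2.0000: CF_t = 49.000000, DF = 0.876713, PV = 42.958942
  t = 3.0000: CF_t = 49.000000, DF = 0.820892, PV = 40.223728
  t = 4.0000: CF_t = 49.000000, DF = 0.768626, PV = 37.662667
  t = 5.0000: CF_t = 49.000000, DF = 0.719687, PV = 35.264669
  t = 6.0000: CF_t = 49.000000, DF = 0.673864, PV = 33.019353
  t = 7.0000: CF_t = 1049.000000, DF = 0.630959, PV = 661.876131
Price P = sum_t PV_t = 896.885640
Macaulay numerator sum_t t * PV_t:
  t * PV_t at t = 1.0000: 45.880150
  t * PV_t at t = 2.0000: 85.917884
  t * PV_t at t = 3.0000: 120.671185
  t * PV_t at t = 4.0000: 150.650668
  t * PV_t at t = 5.0000: 176.323347
  t * PV_t at t = 6.0000: 198.116120
  t * PV_t at t = 7.0000: 4633.132915
Macaulay duration D = (sum_t t * PV_t) / P = 5410.692267 / 896.885640 = 6.032756


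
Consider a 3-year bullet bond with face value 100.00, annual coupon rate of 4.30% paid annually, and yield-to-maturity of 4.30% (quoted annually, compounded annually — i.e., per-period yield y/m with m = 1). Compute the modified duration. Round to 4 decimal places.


Answer: Modified duration = 2.7594

Derivation:
Coupon per period c = face * coupon_rate / m = 4.300000
Periods per year m = 1; per-period yield y/m = 0.043000
Number of cashflows N = 3
Cashflows (t years, CF_t, discount factor 1/(1+y/m)^(m*t), PV):
  t = 1.0000: CF_t = 4.300000, DF = 0.958773, PV = 4.122723
  t = 2.0000: CF_t = 4.300000, DF = 0.919245, PV = 3.952754
  t = 3.0000: CF_t = 104.300000, DF = 0.881347, PV = 91.924523
Price P = sum_t PV_t = 100.000000
First compute Macaulay numerator sum_t t * PV_t:
  t * PV_t at t = 1.0000: 4.122723
  t * PV_t at t = 2.0000: 7.905509
  t * PV_t at t = 3.0000: 275.773568
Macaulay duration D = 287.801800 / 100.000000 = 2.878018
Modified duration = D / (1 + y/m) = 2.878018 / (1 + 0.043000) = 2.759365
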